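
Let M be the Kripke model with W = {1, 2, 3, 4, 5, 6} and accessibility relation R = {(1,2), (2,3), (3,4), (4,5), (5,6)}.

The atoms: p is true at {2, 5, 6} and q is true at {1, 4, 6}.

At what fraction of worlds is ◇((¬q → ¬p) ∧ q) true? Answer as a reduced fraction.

1: successors {2}; (¬q → ¬p) ∧ q there: 2:F. ✗
2: successors {3}; (¬q → ¬p) ∧ q there: 3:F. ✗
3: successors {4}; (¬q → ¬p) ∧ q there: 4:T. ✓
4: successors {5}; (¬q → ¬p) ∧ q there: 5:F. ✗
5: successors {6}; (¬q → ¬p) ∧ q there: 6:T. ✓
6: no successors, so ◇((¬q → ¬p) ∧ q) fails. ✗
That's 2 of 6 worlds, so 2/6 = 1/3.

1/3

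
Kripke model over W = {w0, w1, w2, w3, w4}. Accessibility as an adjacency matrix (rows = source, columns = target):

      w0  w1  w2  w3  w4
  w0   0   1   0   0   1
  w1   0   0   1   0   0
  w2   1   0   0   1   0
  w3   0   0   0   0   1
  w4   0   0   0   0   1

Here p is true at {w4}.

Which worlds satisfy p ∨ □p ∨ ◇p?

{w0, w3, w4}

w0: p ∨ □p is F, ◇p is T. ✓
w1: p ∨ □p is F, ◇p is F. ✗
w2: p ∨ □p is F, ◇p is F. ✗
w3: p ∨ □p is T, ◇p is T. ✓
w4: p ∨ □p is T, ◇p is T. ✓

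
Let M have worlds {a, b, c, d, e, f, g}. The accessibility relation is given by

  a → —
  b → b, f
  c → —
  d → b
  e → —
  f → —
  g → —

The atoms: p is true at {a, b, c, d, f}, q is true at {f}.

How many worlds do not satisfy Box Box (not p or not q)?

a: no successors, so Box Box (not p or not q) holds vacuously. ✓
b: successors {b, f}; Box (not p or not q) there: b:F, f:T. ✗
c: no successors, so Box Box (not p or not q) holds vacuously. ✓
d: successors {b}; Box (not p or not q) there: b:F. ✗
e: no successors, so Box Box (not p or not q) holds vacuously. ✓
f: no successors, so Box Box (not p or not q) holds vacuously. ✓
g: no successors, so Box Box (not p or not q) holds vacuously. ✓
Satisfying worlds: {a, c, e, f, g}.
So Box Box (not p or not q) fails at the other 2 worlds.

2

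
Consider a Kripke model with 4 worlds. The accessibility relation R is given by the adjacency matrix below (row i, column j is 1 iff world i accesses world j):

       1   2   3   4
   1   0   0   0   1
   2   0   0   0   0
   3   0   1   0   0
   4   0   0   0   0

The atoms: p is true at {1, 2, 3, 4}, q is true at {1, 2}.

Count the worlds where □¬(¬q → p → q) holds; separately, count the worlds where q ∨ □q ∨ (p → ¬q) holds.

3 and 4

For □¬(¬q → p → q):
1: successors {4}; ¬(¬q → p → q) there: 4:T. ✓
2: no successors, so □¬(¬q → p → q) holds vacuously. ✓
3: successors {2}; ¬(¬q → p → q) there: 2:F. ✗
4: no successors, so □¬(¬q → p → q) holds vacuously. ✓
— 3 worlds.
For q ∨ □q ∨ (p → ¬q):
1: q is T, □q ∨ (p → ¬q) is F. ✓
2: q is T, □q ∨ (p → ¬q) is T. ✓
3: q is F, □q ∨ (p → ¬q) is T. ✓
4: q is F, □q ∨ (p → ¬q) is T. ✓
— 4 worlds.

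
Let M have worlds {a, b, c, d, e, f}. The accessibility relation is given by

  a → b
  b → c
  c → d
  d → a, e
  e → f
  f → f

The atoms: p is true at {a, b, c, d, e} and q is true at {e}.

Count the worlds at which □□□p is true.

a: successors {b}; □□p there: b:T. ✓
b: successors {c}; □□p there: c:T. ✓
c: successors {d}; □□p there: d:F. ✗
d: successors {a, e}; □□p there: a:T, e:F. ✗
e: successors {f}; □□p there: f:F. ✗
f: successors {f}; □□p there: f:F. ✗
Satisfying worlds: {a, b}.

2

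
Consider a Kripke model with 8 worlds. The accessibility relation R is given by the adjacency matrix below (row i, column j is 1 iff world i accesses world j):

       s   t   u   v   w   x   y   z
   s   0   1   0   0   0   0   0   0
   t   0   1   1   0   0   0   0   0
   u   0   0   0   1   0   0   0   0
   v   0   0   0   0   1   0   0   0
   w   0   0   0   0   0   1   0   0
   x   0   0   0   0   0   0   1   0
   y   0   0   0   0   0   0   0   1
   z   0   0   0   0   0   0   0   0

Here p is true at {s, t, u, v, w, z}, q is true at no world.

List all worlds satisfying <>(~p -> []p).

s: successors {t}; ~p -> []p there: t:T. ✓
t: successors {t, u}; ~p -> []p there: t:T, u:T. ✓
u: successors {v}; ~p -> []p there: v:T. ✓
v: successors {w}; ~p -> []p there: w:T. ✓
w: successors {x}; ~p -> []p there: x:F. ✗
x: successors {y}; ~p -> []p there: y:T. ✓
y: successors {z}; ~p -> []p there: z:T. ✓
z: no successors, so <>(~p -> []p) fails. ✗

{s, t, u, v, x, y}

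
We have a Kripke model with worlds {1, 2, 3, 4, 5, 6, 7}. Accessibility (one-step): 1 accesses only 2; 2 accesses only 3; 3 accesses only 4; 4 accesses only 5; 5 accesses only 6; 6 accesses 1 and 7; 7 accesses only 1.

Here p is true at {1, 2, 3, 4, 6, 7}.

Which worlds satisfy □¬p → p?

1: □¬p is F, p is T. ✓
2: □¬p is F, p is T. ✓
3: □¬p is F, p is T. ✓
4: □¬p is T, p is T. ✓
5: □¬p is F, p is F. ✓
6: □¬p is F, p is T. ✓
7: □¬p is F, p is T. ✓

{1, 2, 3, 4, 5, 6, 7}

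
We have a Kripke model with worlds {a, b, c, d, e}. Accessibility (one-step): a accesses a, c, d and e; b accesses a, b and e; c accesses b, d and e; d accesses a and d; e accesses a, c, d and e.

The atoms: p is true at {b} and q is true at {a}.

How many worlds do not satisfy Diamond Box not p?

0

a: successors {a, c, d, e}; Box not p there: a:T, c:F, d:T, e:T. ✓
b: successors {a, b, e}; Box not p there: a:T, b:F, e:T. ✓
c: successors {b, d, e}; Box not p there: b:F, d:T, e:T. ✓
d: successors {a, d}; Box not p there: a:T, d:T. ✓
e: successors {a, c, d, e}; Box not p there: a:T, c:F, d:T, e:T. ✓
Satisfying worlds: {a, b, c, d, e}.
So Diamond Box not p fails at the other 0 worlds.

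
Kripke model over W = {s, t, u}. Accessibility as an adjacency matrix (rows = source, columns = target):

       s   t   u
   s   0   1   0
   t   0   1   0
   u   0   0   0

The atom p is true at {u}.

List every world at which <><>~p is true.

s: successors {t}; <>~p there: t:T. ✓
t: successors {t}; <>~p there: t:T. ✓
u: no successors, so <><>~p fails. ✗

{s, t}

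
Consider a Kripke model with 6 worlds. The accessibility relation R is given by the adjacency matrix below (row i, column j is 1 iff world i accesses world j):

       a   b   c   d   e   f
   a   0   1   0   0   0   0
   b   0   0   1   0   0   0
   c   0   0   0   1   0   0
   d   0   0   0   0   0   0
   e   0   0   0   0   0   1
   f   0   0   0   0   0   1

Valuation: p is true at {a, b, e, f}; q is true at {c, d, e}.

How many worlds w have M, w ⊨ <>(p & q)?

0

a: successors {b}; p & q there: b:F. ✗
b: successors {c}; p & q there: c:F. ✗
c: successors {d}; p & q there: d:F. ✗
d: no successors, so <>(p & q) fails. ✗
e: successors {f}; p & q there: f:F. ✗
f: successors {f}; p & q there: f:F. ✗
Satisfying worlds: ∅.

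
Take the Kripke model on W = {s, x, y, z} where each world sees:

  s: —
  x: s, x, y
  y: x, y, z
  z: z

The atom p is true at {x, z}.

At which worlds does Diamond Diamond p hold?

s: no successors, so Diamond Diamond p fails. ✗
x: successors {s, x, y}; Diamond p there: s:F, x:T, y:T. ✓
y: successors {x, y, z}; Diamond p there: x:T, y:T, z:T. ✓
z: successors {z}; Diamond p there: z:T. ✓

{x, y, z}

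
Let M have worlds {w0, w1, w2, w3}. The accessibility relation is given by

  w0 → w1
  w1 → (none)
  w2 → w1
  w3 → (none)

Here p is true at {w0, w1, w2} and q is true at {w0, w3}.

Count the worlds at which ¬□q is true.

w0: □q is F. ✓
w1: □q is T. ✗
w2: □q is F. ✓
w3: □q is T. ✗
Satisfying worlds: {w0, w2}.

2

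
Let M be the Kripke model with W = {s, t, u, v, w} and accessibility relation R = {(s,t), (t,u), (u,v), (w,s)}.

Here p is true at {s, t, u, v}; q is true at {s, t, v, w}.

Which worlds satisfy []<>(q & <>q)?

{v}

s: successors {t}; <>(q & <>q) there: t:F. ✗
t: successors {u}; <>(q & <>q) there: u:F. ✗
u: successors {v}; <>(q & <>q) there: v:F. ✗
v: no successors, so []<>(q & <>q) holds vacuously. ✓
w: successors {s}; <>(q & <>q) there: s:F. ✗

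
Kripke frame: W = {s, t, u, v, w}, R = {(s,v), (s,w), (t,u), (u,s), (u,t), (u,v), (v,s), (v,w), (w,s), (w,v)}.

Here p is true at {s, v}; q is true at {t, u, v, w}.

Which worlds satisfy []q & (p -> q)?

{t}

s: []q is T, p -> q is F. ✗
t: []q is T, p -> q is T. ✓
u: []q is F, p -> q is T. ✗
v: []q is F, p -> q is T. ✗
w: []q is F, p -> q is T. ✗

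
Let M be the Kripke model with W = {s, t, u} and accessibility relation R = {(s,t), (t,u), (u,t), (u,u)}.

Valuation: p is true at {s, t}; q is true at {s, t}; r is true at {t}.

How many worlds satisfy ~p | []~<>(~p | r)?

s: ~p is F, []~<>(~p | r) is F. ✗
t: ~p is F, []~<>(~p | r) is F. ✗
u: ~p is T, []~<>(~p | r) is F. ✓
Satisfying worlds: {u}.

1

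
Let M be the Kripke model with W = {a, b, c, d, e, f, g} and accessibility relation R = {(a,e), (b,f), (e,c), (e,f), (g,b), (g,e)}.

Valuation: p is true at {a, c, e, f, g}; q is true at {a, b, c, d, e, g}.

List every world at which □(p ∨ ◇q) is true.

{a, b, c, d, e, f}

a: successors {e}; p ∨ ◇q there: e:T. ✓
b: successors {f}; p ∨ ◇q there: f:T. ✓
c: no successors, so □(p ∨ ◇q) holds vacuously. ✓
d: no successors, so □(p ∨ ◇q) holds vacuously. ✓
e: successors {c, f}; p ∨ ◇q there: c:T, f:T. ✓
f: no successors, so □(p ∨ ◇q) holds vacuously. ✓
g: successors {b, e}; p ∨ ◇q there: b:F, e:T. ✗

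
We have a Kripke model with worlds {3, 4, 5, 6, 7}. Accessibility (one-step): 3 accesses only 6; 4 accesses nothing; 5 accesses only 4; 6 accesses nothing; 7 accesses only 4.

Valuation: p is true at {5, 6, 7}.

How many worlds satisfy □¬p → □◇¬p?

3

3: □¬p is F, □◇¬p is F. ✓
4: □¬p is T, □◇¬p is T. ✓
5: □¬p is T, □◇¬p is F. ✗
6: □¬p is T, □◇¬p is T. ✓
7: □¬p is T, □◇¬p is F. ✗
Satisfying worlds: {3, 4, 6}.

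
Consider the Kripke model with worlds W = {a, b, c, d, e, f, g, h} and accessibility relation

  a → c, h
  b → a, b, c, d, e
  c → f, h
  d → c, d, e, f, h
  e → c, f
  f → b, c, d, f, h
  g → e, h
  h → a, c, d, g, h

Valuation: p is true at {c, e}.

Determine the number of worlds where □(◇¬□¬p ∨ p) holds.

a: successors {c, h}; ◇¬□¬p ∨ p there: c:T, h:T. ✓
b: successors {a, b, c, d, e}; ◇¬□¬p ∨ p there: a:T, b:T, c:T, d:T, e:T. ✓
c: successors {f, h}; ◇¬□¬p ∨ p there: f:T, h:T. ✓
d: successors {c, d, e, f, h}; ◇¬□¬p ∨ p there: c:T, d:T, e:T, f:T, h:T. ✓
e: successors {c, f}; ◇¬□¬p ∨ p there: c:T, f:T. ✓
f: successors {b, c, d, f, h}; ◇¬□¬p ∨ p there: b:T, c:T, d:T, f:T, h:T. ✓
g: successors {e, h}; ◇¬□¬p ∨ p there: e:T, h:T. ✓
h: successors {a, c, d, g, h}; ◇¬□¬p ∨ p there: a:T, c:T, d:T, g:T, h:T. ✓
Satisfying worlds: {a, b, c, d, e, f, g, h}.

8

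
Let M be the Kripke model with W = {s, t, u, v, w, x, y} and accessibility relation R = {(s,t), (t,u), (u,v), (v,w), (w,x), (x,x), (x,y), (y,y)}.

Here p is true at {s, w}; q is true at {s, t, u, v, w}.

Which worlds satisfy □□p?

s: successors {t}; □p there: t:F. ✗
t: successors {u}; □p there: u:F. ✗
u: successors {v}; □p there: v:T. ✓
v: successors {w}; □p there: w:F. ✗
w: successors {x}; □p there: x:F. ✗
x: successors {x, y}; □p there: x:F, y:F. ✗
y: successors {y}; □p there: y:F. ✗

{u}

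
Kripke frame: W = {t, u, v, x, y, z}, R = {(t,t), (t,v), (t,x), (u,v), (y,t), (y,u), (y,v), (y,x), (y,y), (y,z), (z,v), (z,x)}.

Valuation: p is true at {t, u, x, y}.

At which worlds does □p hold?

t: successors {t, v, x}; p there: t:T, v:F, x:T. ✗
u: successors {v}; p there: v:F. ✗
v: no successors, so □p holds vacuously. ✓
x: no successors, so □p holds vacuously. ✓
y: successors {t, u, v, x, y, z}; p there: t:T, u:T, v:F, x:T, y:T, z:F. ✗
z: successors {v, x}; p there: v:F, x:T. ✗

{v, x}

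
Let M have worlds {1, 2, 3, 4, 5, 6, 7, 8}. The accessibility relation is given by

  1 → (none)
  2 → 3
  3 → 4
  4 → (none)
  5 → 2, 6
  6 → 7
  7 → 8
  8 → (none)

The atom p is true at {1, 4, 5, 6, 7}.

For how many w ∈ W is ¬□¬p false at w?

5

1: □¬p is T. ✗
2: □¬p is T. ✗
3: □¬p is F. ✓
4: □¬p is T. ✗
5: □¬p is F. ✓
6: □¬p is F. ✓
7: □¬p is T. ✗
8: □¬p is T. ✗
Satisfying worlds: {3, 5, 6}.
So ¬□¬p fails at the other 5 worlds.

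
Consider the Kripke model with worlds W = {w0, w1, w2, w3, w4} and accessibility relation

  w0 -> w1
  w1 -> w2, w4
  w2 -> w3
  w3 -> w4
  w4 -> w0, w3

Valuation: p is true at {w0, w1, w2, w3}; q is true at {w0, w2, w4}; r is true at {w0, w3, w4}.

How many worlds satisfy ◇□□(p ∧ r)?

3

w0: successors {w1}; □□(p ∧ r) there: w1:T. ✓
w1: successors {w2, w4}; □□(p ∧ r) there: w2:F, w4:F. ✗
w2: successors {w3}; □□(p ∧ r) there: w3:T. ✓
w3: successors {w4}; □□(p ∧ r) there: w4:F. ✗
w4: successors {w0, w3}; □□(p ∧ r) there: w0:F, w3:T. ✓
Satisfying worlds: {w0, w2, w4}.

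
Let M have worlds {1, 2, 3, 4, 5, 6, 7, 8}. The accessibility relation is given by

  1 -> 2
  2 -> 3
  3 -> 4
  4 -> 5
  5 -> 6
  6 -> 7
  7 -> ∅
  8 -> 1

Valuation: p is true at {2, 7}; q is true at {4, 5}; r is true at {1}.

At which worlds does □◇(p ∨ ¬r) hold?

{1, 2, 3, 4, 5, 7, 8}

1: successors {2}; ◇(p ∨ ¬r) there: 2:T. ✓
2: successors {3}; ◇(p ∨ ¬r) there: 3:T. ✓
3: successors {4}; ◇(p ∨ ¬r) there: 4:T. ✓
4: successors {5}; ◇(p ∨ ¬r) there: 5:T. ✓
5: successors {6}; ◇(p ∨ ¬r) there: 6:T. ✓
6: successors {7}; ◇(p ∨ ¬r) there: 7:F. ✗
7: no successors, so □◇(p ∨ ¬r) holds vacuously. ✓
8: successors {1}; ◇(p ∨ ¬r) there: 1:T. ✓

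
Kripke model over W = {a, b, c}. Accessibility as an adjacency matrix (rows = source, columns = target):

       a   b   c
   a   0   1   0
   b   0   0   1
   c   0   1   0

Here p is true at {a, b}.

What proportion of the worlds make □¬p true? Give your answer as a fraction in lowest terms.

a: successors {b}; ¬p there: b:F. ✗
b: successors {c}; ¬p there: c:T. ✓
c: successors {b}; ¬p there: b:F. ✗
That's 1 of 3 worlds, so 1/3.

1/3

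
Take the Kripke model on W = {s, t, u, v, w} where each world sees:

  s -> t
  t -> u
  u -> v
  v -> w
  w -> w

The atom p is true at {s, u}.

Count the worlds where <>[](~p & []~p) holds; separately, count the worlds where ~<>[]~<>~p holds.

For <>[](~p & []~p):
s: successors {t}; [](~p & []~p) there: t:F. ✗
t: successors {u}; [](~p & []~p) there: u:T. ✓
u: successors {v}; [](~p & []~p) there: v:T. ✓
v: successors {w}; [](~p & []~p) there: w:T. ✓
w: successors {w}; [](~p & []~p) there: w:T. ✓
— 4 worlds.
For ~<>[]~<>~p:
s: <>[]~<>~p is F. ✓
t: <>[]~<>~p is F. ✓
u: <>[]~<>~p is F. ✓
v: <>[]~<>~p is F. ✓
w: <>[]~<>~p is F. ✓
— 5 worlds.

4 and 5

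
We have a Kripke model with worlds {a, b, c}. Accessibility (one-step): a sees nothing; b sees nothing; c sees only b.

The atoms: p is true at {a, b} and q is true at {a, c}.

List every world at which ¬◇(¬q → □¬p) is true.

{a, b}

a: ◇(¬q → □¬p) is F. ✓
b: ◇(¬q → □¬p) is F. ✓
c: ◇(¬q → □¬p) is T. ✗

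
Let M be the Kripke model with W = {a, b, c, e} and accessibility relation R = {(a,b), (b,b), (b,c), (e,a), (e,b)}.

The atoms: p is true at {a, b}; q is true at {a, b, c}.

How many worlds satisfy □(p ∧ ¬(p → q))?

a: successors {b}; p ∧ ¬(p → q) there: b:F. ✗
b: successors {b, c}; p ∧ ¬(p → q) there: b:F, c:F. ✗
c: no successors, so □(p ∧ ¬(p → q)) holds vacuously. ✓
e: successors {a, b}; p ∧ ¬(p → q) there: a:F, b:F. ✗
Satisfying worlds: {c}.

1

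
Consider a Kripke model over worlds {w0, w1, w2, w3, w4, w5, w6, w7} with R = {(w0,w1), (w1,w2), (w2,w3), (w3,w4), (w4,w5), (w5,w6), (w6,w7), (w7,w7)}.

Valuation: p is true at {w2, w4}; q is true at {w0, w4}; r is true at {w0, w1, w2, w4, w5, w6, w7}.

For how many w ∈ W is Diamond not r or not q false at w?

w0: Diamond not r is F, not q is F. ✗
w1: Diamond not r is F, not q is T. ✓
w2: Diamond not r is T, not q is T. ✓
w3: Diamond not r is F, not q is T. ✓
w4: Diamond not r is F, not q is F. ✗
w5: Diamond not r is F, not q is T. ✓
w6: Diamond not r is F, not q is T. ✓
w7: Diamond not r is F, not q is T. ✓
Satisfying worlds: {w1, w2, w3, w5, w6, w7}.
So Diamond not r or not q fails at the other 2 worlds.

2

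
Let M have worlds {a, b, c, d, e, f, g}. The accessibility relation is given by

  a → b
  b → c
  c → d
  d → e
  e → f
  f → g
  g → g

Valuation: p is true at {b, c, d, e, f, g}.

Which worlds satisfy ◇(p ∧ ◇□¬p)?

a: successors {b}; p ∧ ◇□¬p there: b:F. ✗
b: successors {c}; p ∧ ◇□¬p there: c:F. ✗
c: successors {d}; p ∧ ◇□¬p there: d:F. ✗
d: successors {e}; p ∧ ◇□¬p there: e:F. ✗
e: successors {f}; p ∧ ◇□¬p there: f:F. ✗
f: successors {g}; p ∧ ◇□¬p there: g:F. ✗
g: successors {g}; p ∧ ◇□¬p there: g:F. ✗

∅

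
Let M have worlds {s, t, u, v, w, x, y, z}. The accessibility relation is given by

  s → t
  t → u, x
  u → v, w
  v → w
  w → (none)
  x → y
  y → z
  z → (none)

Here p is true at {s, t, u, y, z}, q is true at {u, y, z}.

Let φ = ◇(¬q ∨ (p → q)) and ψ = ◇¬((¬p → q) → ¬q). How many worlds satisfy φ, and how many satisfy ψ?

6 and 3

For ◇(¬q ∨ (p → q)):
s: successors {t}; ¬q ∨ (p → q) there: t:T. ✓
t: successors {u, x}; ¬q ∨ (p → q) there: u:T, x:T. ✓
u: successors {v, w}; ¬q ∨ (p → q) there: v:T, w:T. ✓
v: successors {w}; ¬q ∨ (p → q) there: w:T. ✓
w: no successors, so ◇(¬q ∨ (p → q)) fails. ✗
x: successors {y}; ¬q ∨ (p → q) there: y:T. ✓
y: successors {z}; ¬q ∨ (p → q) there: z:T. ✓
z: no successors, so ◇(¬q ∨ (p → q)) fails. ✗
— 6 worlds.
For ◇¬((¬p → q) → ¬q):
s: successors {t}; ¬((¬p → q) → ¬q) there: t:F. ✗
t: successors {u, x}; ¬((¬p → q) → ¬q) there: u:T, x:F. ✓
u: successors {v, w}; ¬((¬p → q) → ¬q) there: v:F, w:F. ✗
v: successors {w}; ¬((¬p → q) → ¬q) there: w:F. ✗
w: no successors, so ◇¬((¬p → q) → ¬q) fails. ✗
x: successors {y}; ¬((¬p → q) → ¬q) there: y:T. ✓
y: successors {z}; ¬((¬p → q) → ¬q) there: z:T. ✓
z: no successors, so ◇¬((¬p → q) → ¬q) fails. ✗
— 3 worlds.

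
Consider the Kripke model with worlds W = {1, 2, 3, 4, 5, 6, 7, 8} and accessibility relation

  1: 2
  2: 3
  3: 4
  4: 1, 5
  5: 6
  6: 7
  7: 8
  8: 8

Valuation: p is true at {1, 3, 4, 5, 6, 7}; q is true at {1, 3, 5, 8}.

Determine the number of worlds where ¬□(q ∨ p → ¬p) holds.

1: □(q ∨ p → ¬p) is T. ✗
2: □(q ∨ p → ¬p) is F. ✓
3: □(q ∨ p → ¬p) is F. ✓
4: □(q ∨ p → ¬p) is F. ✓
5: □(q ∨ p → ¬p) is F. ✓
6: □(q ∨ p → ¬p) is F. ✓
7: □(q ∨ p → ¬p) is T. ✗
8: □(q ∨ p → ¬p) is T. ✗
Satisfying worlds: {2, 3, 4, 5, 6}.

5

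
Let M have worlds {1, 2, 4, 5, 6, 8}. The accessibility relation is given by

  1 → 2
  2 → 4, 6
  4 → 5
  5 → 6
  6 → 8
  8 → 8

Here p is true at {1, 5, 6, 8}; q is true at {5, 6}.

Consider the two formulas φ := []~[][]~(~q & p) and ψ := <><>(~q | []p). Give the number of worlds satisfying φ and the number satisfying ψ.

For []~[][]~(~q & p):
1: successors {2}; ~[][]~(~q & p) there: 2:T. ✓
2: successors {4, 6}; ~[][]~(~q & p) there: 4:F, 6:T. ✗
4: successors {5}; ~[][]~(~q & p) there: 5:T. ✓
5: successors {6}; ~[][]~(~q & p) there: 6:T. ✓
6: successors {8}; ~[][]~(~q & p) there: 8:T. ✓
8: successors {8}; ~[][]~(~q & p) there: 8:T. ✓
— 5 worlds.
For <><>(~q | []p):
1: successors {2}; <>(~q | []p) there: 2:T. ✓
2: successors {4, 6}; <>(~q | []p) there: 4:T, 6:T. ✓
4: successors {5}; <>(~q | []p) there: 5:T. ✓
5: successors {6}; <>(~q | []p) there: 6:T. ✓
6: successors {8}; <>(~q | []p) there: 8:T. ✓
8: successors {8}; <>(~q | []p) there: 8:T. ✓
— 6 worlds.

5 and 6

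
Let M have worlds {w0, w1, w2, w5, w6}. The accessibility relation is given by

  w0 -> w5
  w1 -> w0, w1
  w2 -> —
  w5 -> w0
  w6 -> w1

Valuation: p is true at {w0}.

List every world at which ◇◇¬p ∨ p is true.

w0: ◇◇¬p is F, p is T. ✓
w1: ◇◇¬p is T, p is F. ✓
w2: ◇◇¬p is F, p is F. ✗
w5: ◇◇¬p is T, p is F. ✓
w6: ◇◇¬p is T, p is F. ✓

{w0, w1, w5, w6}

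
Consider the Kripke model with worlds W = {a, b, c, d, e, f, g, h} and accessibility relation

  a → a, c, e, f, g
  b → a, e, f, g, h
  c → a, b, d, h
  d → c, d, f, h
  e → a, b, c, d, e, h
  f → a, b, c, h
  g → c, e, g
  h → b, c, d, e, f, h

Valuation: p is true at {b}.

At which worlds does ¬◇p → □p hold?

a: ¬◇p is T, □p is F. ✗
b: ¬◇p is T, □p is F. ✗
c: ¬◇p is F, □p is F. ✓
d: ¬◇p is T, □p is F. ✗
e: ¬◇p is F, □p is F. ✓
f: ¬◇p is F, □p is F. ✓
g: ¬◇p is T, □p is F. ✗
h: ¬◇p is F, □p is F. ✓

{c, e, f, h}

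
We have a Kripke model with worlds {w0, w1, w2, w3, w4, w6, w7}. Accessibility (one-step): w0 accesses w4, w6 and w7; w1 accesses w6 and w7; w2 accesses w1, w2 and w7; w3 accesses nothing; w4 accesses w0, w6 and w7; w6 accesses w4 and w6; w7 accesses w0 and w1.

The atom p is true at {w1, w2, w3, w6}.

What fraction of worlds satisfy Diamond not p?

6/7

w0: successors {w4, w6, w7}; not p there: w4:T, w6:F, w7:T. ✓
w1: successors {w6, w7}; not p there: w6:F, w7:T. ✓
w2: successors {w1, w2, w7}; not p there: w1:F, w2:F, w7:T. ✓
w3: no successors, so Diamond not p fails. ✗
w4: successors {w0, w6, w7}; not p there: w0:T, w6:F, w7:T. ✓
w6: successors {w4, w6}; not p there: w4:T, w6:F. ✓
w7: successors {w0, w1}; not p there: w0:T, w1:F. ✓
That's 6 of 7 worlds, so 6/7.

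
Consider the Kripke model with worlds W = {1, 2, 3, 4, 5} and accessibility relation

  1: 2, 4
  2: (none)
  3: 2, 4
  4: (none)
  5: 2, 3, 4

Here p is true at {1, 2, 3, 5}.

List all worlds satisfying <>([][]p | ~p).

1: successors {2, 4}; [][]p | ~p there: 2:T, 4:T. ✓
2: no successors, so <>([][]p | ~p) fails. ✗
3: successors {2, 4}; [][]p | ~p there: 2:T, 4:T. ✓
4: no successors, so <>([][]p | ~p) fails. ✗
5: successors {2, 3, 4}; [][]p | ~p there: 2:T, 3:T, 4:T. ✓

{1, 3, 5}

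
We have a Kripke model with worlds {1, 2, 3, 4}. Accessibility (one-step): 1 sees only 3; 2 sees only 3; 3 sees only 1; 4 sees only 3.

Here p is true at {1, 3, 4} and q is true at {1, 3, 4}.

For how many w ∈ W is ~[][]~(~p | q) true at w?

1: [][]~(~p | q) is F. ✓
2: [][]~(~p | q) is F. ✓
3: [][]~(~p | q) is F. ✓
4: [][]~(~p | q) is F. ✓
Satisfying worlds: {1, 2, 3, 4}.

4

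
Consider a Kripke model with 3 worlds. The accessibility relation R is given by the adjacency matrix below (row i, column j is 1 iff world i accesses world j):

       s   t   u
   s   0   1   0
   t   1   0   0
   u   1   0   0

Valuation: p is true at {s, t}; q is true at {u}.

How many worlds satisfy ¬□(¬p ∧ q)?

s: □(¬p ∧ q) is F. ✓
t: □(¬p ∧ q) is F. ✓
u: □(¬p ∧ q) is F. ✓
Satisfying worlds: {s, t, u}.

3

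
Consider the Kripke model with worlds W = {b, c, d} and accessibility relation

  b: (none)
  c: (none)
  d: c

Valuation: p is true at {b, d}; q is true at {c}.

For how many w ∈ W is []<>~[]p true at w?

b: no successors, so []<>~[]p holds vacuously. ✓
c: no successors, so []<>~[]p holds vacuously. ✓
d: successors {c}; <>~[]p there: c:F. ✗
Satisfying worlds: {b, c}.

2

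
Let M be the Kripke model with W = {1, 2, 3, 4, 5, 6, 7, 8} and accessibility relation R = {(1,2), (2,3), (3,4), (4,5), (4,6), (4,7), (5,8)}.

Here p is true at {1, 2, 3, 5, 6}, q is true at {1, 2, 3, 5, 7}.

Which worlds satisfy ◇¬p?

1: successors {2}; ¬p there: 2:F. ✗
2: successors {3}; ¬p there: 3:F. ✗
3: successors {4}; ¬p there: 4:T. ✓
4: successors {5, 6, 7}; ¬p there: 5:F, 6:F, 7:T. ✓
5: successors {8}; ¬p there: 8:T. ✓
6: no successors, so ◇¬p fails. ✗
7: no successors, so ◇¬p fails. ✗
8: no successors, so ◇¬p fails. ✗

{3, 4, 5}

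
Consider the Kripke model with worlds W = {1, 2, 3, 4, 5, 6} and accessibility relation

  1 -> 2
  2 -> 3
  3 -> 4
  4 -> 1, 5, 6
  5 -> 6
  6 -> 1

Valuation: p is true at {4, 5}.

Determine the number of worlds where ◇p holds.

2

1: successors {2}; p there: 2:F. ✗
2: successors {3}; p there: 3:F. ✗
3: successors {4}; p there: 4:T. ✓
4: successors {1, 5, 6}; p there: 1:F, 5:T, 6:F. ✓
5: successors {6}; p there: 6:F. ✗
6: successors {1}; p there: 1:F. ✗
Satisfying worlds: {3, 4}.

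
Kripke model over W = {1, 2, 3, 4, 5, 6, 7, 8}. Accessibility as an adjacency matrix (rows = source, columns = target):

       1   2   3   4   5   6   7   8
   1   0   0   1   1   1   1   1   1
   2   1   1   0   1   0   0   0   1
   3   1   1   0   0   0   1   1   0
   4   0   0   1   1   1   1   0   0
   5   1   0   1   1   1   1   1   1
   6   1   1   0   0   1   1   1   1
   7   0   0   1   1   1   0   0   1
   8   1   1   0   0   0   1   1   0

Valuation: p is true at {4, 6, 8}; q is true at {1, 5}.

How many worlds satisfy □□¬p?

0

1: successors {3, 4, 5, 6, 7, 8}; □¬p there: 3:F, 4:F, 5:F, 6:F, 7:F, 8:F. ✗
2: successors {1, 2, 4, 8}; □¬p there: 1:F, 2:F, 4:F, 8:F. ✗
3: successors {1, 2, 6, 7}; □¬p there: 1:F, 2:F, 6:F, 7:F. ✗
4: successors {3, 4, 5, 6}; □¬p there: 3:F, 4:F, 5:F, 6:F. ✗
5: successors {1, 3, 4, 5, 6, 7, 8}; □¬p there: 1:F, 3:F, 4:F, 5:F, 6:F, 7:F, 8:F. ✗
6: successors {1, 2, 5, 6, 7, 8}; □¬p there: 1:F, 2:F, 5:F, 6:F, 7:F, 8:F. ✗
7: successors {3, 4, 5, 8}; □¬p there: 3:F, 4:F, 5:F, 8:F. ✗
8: successors {1, 2, 6, 7}; □¬p there: 1:F, 2:F, 6:F, 7:F. ✗
Satisfying worlds: ∅.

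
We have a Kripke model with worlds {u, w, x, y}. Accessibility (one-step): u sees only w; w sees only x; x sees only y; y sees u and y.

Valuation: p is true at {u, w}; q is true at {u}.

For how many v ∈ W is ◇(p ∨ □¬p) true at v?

3

u: successors {w}; p ∨ □¬p there: w:T. ✓
w: successors {x}; p ∨ □¬p there: x:T. ✓
x: successors {y}; p ∨ □¬p there: y:F. ✗
y: successors {u, y}; p ∨ □¬p there: u:T, y:F. ✓
Satisfying worlds: {u, w, y}.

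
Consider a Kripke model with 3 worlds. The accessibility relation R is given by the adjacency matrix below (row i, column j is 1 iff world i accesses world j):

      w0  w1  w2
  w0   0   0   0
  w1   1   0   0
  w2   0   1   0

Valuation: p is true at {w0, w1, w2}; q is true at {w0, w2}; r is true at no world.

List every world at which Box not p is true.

{w0}

w0: no successors, so Box not p holds vacuously. ✓
w1: successors {w0}; not p there: w0:F. ✗
w2: successors {w1}; not p there: w1:F. ✗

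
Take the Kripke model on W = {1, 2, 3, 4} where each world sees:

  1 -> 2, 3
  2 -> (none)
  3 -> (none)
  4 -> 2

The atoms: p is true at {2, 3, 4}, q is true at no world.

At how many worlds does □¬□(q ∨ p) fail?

2

1: successors {2, 3}; ¬□(q ∨ p) there: 2:F, 3:F. ✗
2: no successors, so □¬□(q ∨ p) holds vacuously. ✓
3: no successors, so □¬□(q ∨ p) holds vacuously. ✓
4: successors {2}; ¬□(q ∨ p) there: 2:F. ✗
Satisfying worlds: {2, 3}.
So □¬□(q ∨ p) fails at the other 2 worlds.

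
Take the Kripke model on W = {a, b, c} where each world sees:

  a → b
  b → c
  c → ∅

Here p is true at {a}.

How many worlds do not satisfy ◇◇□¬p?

2

a: successors {b}; ◇□¬p there: b:T. ✓
b: successors {c}; ◇□¬p there: c:F. ✗
c: no successors, so ◇◇□¬p fails. ✗
Satisfying worlds: {a}.
So ◇◇□¬p fails at the other 2 worlds.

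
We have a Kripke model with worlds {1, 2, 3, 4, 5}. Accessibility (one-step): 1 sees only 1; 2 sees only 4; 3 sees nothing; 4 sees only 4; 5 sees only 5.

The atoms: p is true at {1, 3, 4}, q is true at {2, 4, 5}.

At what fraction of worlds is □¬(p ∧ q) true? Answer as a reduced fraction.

1: successors {1}; ¬(p ∧ q) there: 1:T. ✓
2: successors {4}; ¬(p ∧ q) there: 4:F. ✗
3: no successors, so □¬(p ∧ q) holds vacuously. ✓
4: successors {4}; ¬(p ∧ q) there: 4:F. ✗
5: successors {5}; ¬(p ∧ q) there: 5:T. ✓
That's 3 of 5 worlds, so 3/5.

3/5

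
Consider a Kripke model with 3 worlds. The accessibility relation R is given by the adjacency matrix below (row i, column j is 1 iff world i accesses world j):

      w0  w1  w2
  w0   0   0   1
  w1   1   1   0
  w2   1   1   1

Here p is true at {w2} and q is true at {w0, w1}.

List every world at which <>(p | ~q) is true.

{w0, w2}

w0: successors {w2}; p | ~q there: w2:T. ✓
w1: successors {w0, w1}; p | ~q there: w0:F, w1:F. ✗
w2: successors {w0, w1, w2}; p | ~q there: w0:F, w1:F, w2:T. ✓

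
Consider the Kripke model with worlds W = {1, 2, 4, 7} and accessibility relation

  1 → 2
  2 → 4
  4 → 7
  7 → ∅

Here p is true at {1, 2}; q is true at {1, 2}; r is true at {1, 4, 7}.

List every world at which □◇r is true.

1: successors {2}; ◇r there: 2:T. ✓
2: successors {4}; ◇r there: 4:T. ✓
4: successors {7}; ◇r there: 7:F. ✗
7: no successors, so □◇r holds vacuously. ✓

{1, 2, 7}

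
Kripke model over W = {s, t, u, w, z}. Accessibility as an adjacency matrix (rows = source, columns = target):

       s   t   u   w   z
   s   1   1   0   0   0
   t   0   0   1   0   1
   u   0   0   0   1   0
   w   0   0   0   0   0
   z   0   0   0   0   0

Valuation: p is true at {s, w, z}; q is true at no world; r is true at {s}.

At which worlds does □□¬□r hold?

s: successors {s, t}; □¬□r there: s:T, t:F. ✗
t: successors {u, z}; □¬□r there: u:F, z:T. ✗
u: successors {w}; □¬□r there: w:T. ✓
w: no successors, so □□¬□r holds vacuously. ✓
z: no successors, so □□¬□r holds vacuously. ✓

{u, w, z}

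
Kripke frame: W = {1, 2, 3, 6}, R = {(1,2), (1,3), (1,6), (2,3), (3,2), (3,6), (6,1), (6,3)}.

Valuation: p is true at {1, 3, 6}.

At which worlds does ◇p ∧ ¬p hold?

1: ◇p is T, ¬p is F. ✗
2: ◇p is T, ¬p is T. ✓
3: ◇p is T, ¬p is F. ✗
6: ◇p is T, ¬p is F. ✗

{2}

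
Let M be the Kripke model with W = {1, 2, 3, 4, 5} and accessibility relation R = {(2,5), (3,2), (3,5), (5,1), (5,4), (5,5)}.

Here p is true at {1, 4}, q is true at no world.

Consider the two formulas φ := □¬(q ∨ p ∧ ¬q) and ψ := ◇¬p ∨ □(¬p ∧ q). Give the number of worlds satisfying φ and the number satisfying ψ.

4 and 5

For □¬(q ∨ p ∧ ¬q):
1: no successors, so □¬(q ∨ p ∧ ¬q) holds vacuously. ✓
2: successors {5}; ¬(q ∨ p ∧ ¬q) there: 5:T. ✓
3: successors {2, 5}; ¬(q ∨ p ∧ ¬q) there: 2:T, 5:T. ✓
4: no successors, so □¬(q ∨ p ∧ ¬q) holds vacuously. ✓
5: successors {1, 4, 5}; ¬(q ∨ p ∧ ¬q) there: 1:F, 4:F, 5:T. ✗
— 4 worlds.
For ◇¬p ∨ □(¬p ∧ q):
1: ◇¬p is F, □(¬p ∧ q) is T. ✓
2: ◇¬p is T, □(¬p ∧ q) is F. ✓
3: ◇¬p is T, □(¬p ∧ q) is F. ✓
4: ◇¬p is F, □(¬p ∧ q) is T. ✓
5: ◇¬p is T, □(¬p ∧ q) is F. ✓
— 5 worlds.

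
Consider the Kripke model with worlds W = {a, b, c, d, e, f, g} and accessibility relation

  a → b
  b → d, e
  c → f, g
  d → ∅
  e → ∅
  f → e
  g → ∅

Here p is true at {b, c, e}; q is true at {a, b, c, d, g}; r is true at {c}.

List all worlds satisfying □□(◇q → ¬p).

{a, b, c, d, e, f, g}

a: successors {b}; □(◇q → ¬p) there: b:T. ✓
b: successors {d, e}; □(◇q → ¬p) there: d:T, e:T. ✓
c: successors {f, g}; □(◇q → ¬p) there: f:T, g:T. ✓
d: no successors, so □□(◇q → ¬p) holds vacuously. ✓
e: no successors, so □□(◇q → ¬p) holds vacuously. ✓
f: successors {e}; □(◇q → ¬p) there: e:T. ✓
g: no successors, so □□(◇q → ¬p) holds vacuously. ✓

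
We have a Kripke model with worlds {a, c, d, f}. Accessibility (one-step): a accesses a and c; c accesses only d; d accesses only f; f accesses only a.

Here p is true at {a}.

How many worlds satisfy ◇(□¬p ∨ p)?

3

a: successors {a, c}; □¬p ∨ p there: a:T, c:T. ✓
c: successors {d}; □¬p ∨ p there: d:T. ✓
d: successors {f}; □¬p ∨ p there: f:F. ✗
f: successors {a}; □¬p ∨ p there: a:T. ✓
Satisfying worlds: {a, c, f}.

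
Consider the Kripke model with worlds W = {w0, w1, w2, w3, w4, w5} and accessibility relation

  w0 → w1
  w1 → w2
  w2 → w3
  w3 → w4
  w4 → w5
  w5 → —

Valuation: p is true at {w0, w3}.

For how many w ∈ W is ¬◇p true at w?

w0: ◇p is F. ✓
w1: ◇p is F. ✓
w2: ◇p is T. ✗
w3: ◇p is F. ✓
w4: ◇p is F. ✓
w5: ◇p is F. ✓
Satisfying worlds: {w0, w1, w3, w4, w5}.

5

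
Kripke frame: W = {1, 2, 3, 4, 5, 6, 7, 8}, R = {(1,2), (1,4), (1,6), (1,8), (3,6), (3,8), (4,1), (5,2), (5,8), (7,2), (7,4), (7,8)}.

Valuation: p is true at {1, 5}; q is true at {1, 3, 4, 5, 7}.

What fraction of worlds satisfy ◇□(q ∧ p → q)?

1: successors {2, 4, 6, 8}; □(q ∧ p → q) there: 2:T, 4:T, 6:T, 8:T. ✓
2: no successors, so ◇□(q ∧ p → q) fails. ✗
3: successors {6, 8}; □(q ∧ p → q) there: 6:T, 8:T. ✓
4: successors {1}; □(q ∧ p → q) there: 1:T. ✓
5: successors {2, 8}; □(q ∧ p → q) there: 2:T, 8:T. ✓
6: no successors, so ◇□(q ∧ p → q) fails. ✗
7: successors {2, 4, 8}; □(q ∧ p → q) there: 2:T, 4:T, 8:T. ✓
8: no successors, so ◇□(q ∧ p → q) fails. ✗
That's 5 of 8 worlds, so 5/8.

5/8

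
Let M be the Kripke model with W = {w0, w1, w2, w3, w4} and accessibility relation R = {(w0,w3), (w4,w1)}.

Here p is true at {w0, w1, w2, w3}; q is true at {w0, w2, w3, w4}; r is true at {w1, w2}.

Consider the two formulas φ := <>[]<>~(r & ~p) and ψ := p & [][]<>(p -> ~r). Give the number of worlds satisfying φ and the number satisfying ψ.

2 and 4

For <>[]<>~(r & ~p):
w0: successors {w3}; []<>~(r & ~p) there: w3:T. ✓
w1: no successors, so <>[]<>~(r & ~p) fails. ✗
w2: no successors, so <>[]<>~(r & ~p) fails. ✗
w3: no successors, so <>[]<>~(r & ~p) fails. ✗
w4: successors {w1}; []<>~(r & ~p) there: w1:T. ✓
— 2 worlds.
For p & [][]<>(p -> ~r):
w0: p is T, [][]<>(p -> ~r) is T. ✓
w1: p is T, [][]<>(p -> ~r) is T. ✓
w2: p is T, [][]<>(p -> ~r) is T. ✓
w3: p is T, [][]<>(p -> ~r) is T. ✓
w4: p is F, [][]<>(p -> ~r) is T. ✗
— 4 worlds.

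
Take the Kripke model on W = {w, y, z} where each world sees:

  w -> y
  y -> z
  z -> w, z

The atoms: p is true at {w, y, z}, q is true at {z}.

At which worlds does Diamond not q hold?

w: successors {y}; not q there: y:T. ✓
y: successors {z}; not q there: z:F. ✗
z: successors {w, z}; not q there: w:T, z:F. ✓

{w, z}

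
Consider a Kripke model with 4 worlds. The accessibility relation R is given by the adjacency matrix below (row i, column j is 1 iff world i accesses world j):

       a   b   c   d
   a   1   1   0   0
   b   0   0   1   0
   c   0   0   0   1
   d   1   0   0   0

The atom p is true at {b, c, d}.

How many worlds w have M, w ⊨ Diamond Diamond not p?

3

a: successors {a, b}; Diamond not p there: a:T, b:F. ✓
b: successors {c}; Diamond not p there: c:F. ✗
c: successors {d}; Diamond not p there: d:T. ✓
d: successors {a}; Diamond not p there: a:T. ✓
Satisfying worlds: {a, c, d}.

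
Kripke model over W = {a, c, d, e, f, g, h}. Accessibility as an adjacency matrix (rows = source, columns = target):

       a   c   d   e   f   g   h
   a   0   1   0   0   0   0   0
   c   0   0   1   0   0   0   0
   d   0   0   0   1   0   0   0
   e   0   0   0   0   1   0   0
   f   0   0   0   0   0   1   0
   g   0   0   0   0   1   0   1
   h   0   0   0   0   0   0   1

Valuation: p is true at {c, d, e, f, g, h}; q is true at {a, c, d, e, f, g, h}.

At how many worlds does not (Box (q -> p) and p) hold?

a: Box (q -> p) and p is F. ✓
c: Box (q -> p) and p is T. ✗
d: Box (q -> p) and p is T. ✗
e: Box (q -> p) and p is T. ✗
f: Box (q -> p) and p is T. ✗
g: Box (q -> p) and p is T. ✗
h: Box (q -> p) and p is T. ✗
Satisfying worlds: {a}.

1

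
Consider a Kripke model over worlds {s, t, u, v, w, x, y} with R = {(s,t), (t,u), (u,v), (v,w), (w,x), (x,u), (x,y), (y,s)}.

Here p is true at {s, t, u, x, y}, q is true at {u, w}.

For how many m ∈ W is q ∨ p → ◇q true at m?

s: q ∨ p is T, ◇q is F. ✗
t: q ∨ p is T, ◇q is T. ✓
u: q ∨ p is T, ◇q is F. ✗
v: q ∨ p is F, ◇q is T. ✓
w: q ∨ p is T, ◇q is F. ✗
x: q ∨ p is T, ◇q is T. ✓
y: q ∨ p is T, ◇q is F. ✗
Satisfying worlds: {t, v, x}.

3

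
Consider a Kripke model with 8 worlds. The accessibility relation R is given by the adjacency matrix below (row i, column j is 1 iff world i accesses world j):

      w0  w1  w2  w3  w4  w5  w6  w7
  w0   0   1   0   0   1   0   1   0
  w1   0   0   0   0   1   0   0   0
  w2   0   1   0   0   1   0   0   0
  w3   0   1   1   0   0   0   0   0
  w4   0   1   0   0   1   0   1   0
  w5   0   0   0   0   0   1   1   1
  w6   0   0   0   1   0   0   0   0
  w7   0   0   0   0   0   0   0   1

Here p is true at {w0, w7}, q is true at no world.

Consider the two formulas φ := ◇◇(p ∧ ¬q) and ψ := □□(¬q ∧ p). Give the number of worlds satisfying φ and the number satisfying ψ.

For ◇◇(p ∧ ¬q):
w0: successors {w1, w4, w6}; ◇(p ∧ ¬q) there: w1:F, w4:F, w6:F. ✗
w1: successors {w4}; ◇(p ∧ ¬q) there: w4:F. ✗
w2: successors {w1, w4}; ◇(p ∧ ¬q) there: w1:F, w4:F. ✗
w3: successors {w1, w2}; ◇(p ∧ ¬q) there: w1:F, w2:F. ✗
w4: successors {w1, w4, w6}; ◇(p ∧ ¬q) there: w1:F, w4:F, w6:F. ✗
w5: successors {w5, w6, w7}; ◇(p ∧ ¬q) there: w5:T, w6:F, w7:T. ✓
w6: successors {w3}; ◇(p ∧ ¬q) there: w3:F. ✗
w7: successors {w7}; ◇(p ∧ ¬q) there: w7:T. ✓
— 2 worlds.
For □□(¬q ∧ p):
w0: successors {w1, w4, w6}; □(¬q ∧ p) there: w1:F, w4:F, w6:F. ✗
w1: successors {w4}; □(¬q ∧ p) there: w4:F. ✗
w2: successors {w1, w4}; □(¬q ∧ p) there: w1:F, w4:F. ✗
w3: successors {w1, w2}; □(¬q ∧ p) there: w1:F, w2:F. ✗
w4: successors {w1, w4, w6}; □(¬q ∧ p) there: w1:F, w4:F, w6:F. ✗
w5: successors {w5, w6, w7}; □(¬q ∧ p) there: w5:F, w6:F, w7:T. ✗
w6: successors {w3}; □(¬q ∧ p) there: w3:F. ✗
w7: successors {w7}; □(¬q ∧ p) there: w7:T. ✓
— 1 world.

2 and 1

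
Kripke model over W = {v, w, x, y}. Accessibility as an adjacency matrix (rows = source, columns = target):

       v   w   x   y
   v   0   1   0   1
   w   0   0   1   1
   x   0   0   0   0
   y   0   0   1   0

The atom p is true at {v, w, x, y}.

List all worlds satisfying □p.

v: successors {w, y}; p there: w:T, y:T. ✓
w: successors {x, y}; p there: x:T, y:T. ✓
x: no successors, so □p holds vacuously. ✓
y: successors {x}; p there: x:T. ✓

{v, w, x, y}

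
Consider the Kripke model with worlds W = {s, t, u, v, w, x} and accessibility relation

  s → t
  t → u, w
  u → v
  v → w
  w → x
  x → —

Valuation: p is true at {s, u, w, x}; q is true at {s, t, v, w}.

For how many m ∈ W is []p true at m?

s: successors {t}; p there: t:F. ✗
t: successors {u, w}; p there: u:T, w:T. ✓
u: successors {v}; p there: v:F. ✗
v: successors {w}; p there: w:T. ✓
w: successors {x}; p there: x:T. ✓
x: no successors, so []p holds vacuously. ✓
Satisfying worlds: {t, v, w, x}.

4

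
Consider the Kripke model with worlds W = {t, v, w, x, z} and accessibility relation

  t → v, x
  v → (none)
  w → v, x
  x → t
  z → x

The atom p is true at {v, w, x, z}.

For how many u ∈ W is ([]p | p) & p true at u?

4

t: []p | p is T, p is F. ✗
v: []p | p is T, p is T. ✓
w: []p | p is T, p is T. ✓
x: []p | p is T, p is T. ✓
z: []p | p is T, p is T. ✓
Satisfying worlds: {v, w, x, z}.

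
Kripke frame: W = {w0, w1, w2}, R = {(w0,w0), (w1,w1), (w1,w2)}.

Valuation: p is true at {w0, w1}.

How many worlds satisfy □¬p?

1

w0: successors {w0}; ¬p there: w0:F. ✗
w1: successors {w1, w2}; ¬p there: w1:F, w2:T. ✗
w2: no successors, so □¬p holds vacuously. ✓
Satisfying worlds: {w2}.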